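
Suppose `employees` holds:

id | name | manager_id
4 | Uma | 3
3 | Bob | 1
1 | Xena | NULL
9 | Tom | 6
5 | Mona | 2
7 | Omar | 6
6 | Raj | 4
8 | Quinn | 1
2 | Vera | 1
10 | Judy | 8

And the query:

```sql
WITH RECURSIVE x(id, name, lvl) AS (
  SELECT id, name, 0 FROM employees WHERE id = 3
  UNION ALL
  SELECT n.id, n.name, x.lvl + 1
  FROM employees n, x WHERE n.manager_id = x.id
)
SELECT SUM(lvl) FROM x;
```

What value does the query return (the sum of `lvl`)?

9

Base: id=3 (Bob) at lvl 0.
Iteration 1: rows with manager_id in {3} -> Uma (id 4, lvl 1).
Iteration 2: rows with manager_id in {4} -> Raj (id 6, lvl 2).
Iteration 3: rows with manager_id in {6} -> Omar (id 7, lvl 3), Tom (id 9, lvl 3).
Iteration 4: no rows with manager_id in {7,9}; recursion stops.
SUM(lvl) = 0 + 1 + 2 + 3 + 3 = 9.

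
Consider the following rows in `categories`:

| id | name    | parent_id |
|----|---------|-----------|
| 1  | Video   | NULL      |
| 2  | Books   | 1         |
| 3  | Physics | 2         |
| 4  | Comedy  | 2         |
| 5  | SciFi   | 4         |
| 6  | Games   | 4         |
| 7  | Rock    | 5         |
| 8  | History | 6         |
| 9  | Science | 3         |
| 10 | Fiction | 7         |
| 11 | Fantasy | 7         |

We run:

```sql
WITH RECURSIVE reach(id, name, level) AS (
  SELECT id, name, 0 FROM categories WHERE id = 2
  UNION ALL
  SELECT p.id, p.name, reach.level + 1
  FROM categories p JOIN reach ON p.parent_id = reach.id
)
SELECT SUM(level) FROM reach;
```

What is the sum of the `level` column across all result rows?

Base: id=2 (Books) at level 0.
Iteration 1: rows with parent_id in {2} -> Physics (id 3, level 1), Comedy (id 4, level 1).
Iteration 2: rows with parent_id in {3,4} -> SciFi (id 5, level 2), Games (id 6, level 2), Science (id 9, level 2).
Iteration 3: rows with parent_id in {5,6,9} -> Rock (id 7, level 3), History (id 8, level 3).
Iteration 4: rows with parent_id in {7,8} -> Fiction (id 10, level 4), Fantasy (id 11, level 4).
Iteration 5: no rows with parent_id in {10,11}; recursion stops.
SUM(level) = 0 + 1 + 1 + 2 + 2 + 2 + 3 + 3 + 4 + 4 = 22.

22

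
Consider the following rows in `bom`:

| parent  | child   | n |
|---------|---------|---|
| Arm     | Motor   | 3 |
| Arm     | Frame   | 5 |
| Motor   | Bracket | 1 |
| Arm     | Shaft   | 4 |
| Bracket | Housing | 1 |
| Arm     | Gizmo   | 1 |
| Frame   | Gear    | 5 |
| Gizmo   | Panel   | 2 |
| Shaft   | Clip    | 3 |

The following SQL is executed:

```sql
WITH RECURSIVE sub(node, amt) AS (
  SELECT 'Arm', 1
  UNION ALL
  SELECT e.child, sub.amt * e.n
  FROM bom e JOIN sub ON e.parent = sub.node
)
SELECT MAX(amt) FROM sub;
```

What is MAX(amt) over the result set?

Base: (Arm, amt=1).
Iteration 1: components of {Arm} -> Frame = 1*5 = 5, Gizmo = 1*1 = 1, Motor = 1*3 = 3, Shaft = 1*4 = 4.
Iteration 2: components of {Frame,Gizmo,Motor,Shaft} -> Bracket = 3*1 = 3, Clip = 4*3 = 12, Gear = 5*5 = 25, Panel = 1*2 = 2.
Iteration 3: components of {Bracket,Clip,Gear,Panel} -> Housing = 3*1 = 3.
Iteration 4: no further components; recursion stops.
amt values: 1, 3, 5, 4, 1, 3, 25, 12, 2, 3; the maximum is 25.

25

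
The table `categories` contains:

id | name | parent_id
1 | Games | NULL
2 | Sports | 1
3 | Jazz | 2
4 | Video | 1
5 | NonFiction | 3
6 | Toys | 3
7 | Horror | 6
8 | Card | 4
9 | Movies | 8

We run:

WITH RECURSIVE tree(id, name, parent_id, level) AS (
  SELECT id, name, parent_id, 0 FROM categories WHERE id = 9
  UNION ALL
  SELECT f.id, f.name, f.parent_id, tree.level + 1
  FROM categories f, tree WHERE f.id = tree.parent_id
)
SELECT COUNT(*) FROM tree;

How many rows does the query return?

4

Base: id=9 (Movies), parent_id=8, level 0.
Iteration 1: join on id=8 -> Card (id 8, parent_id=4, level 1).
Iteration 2: join on id=4 -> Video (id 4, parent_id=1, level 2).
Iteration 3: join on id=1 -> Games (id 1, parent_id=NULL, level 3).
Iteration 4: parent_id is NULL; no match; recursion stops.
Total rows emitted: 4.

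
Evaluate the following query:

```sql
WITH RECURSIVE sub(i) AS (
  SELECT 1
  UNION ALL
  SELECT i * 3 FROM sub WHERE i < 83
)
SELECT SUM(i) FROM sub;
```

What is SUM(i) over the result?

Base: i=1.
Iteration 1: 1 < 83 holds -> i = 1 * 3 = 3.
Iteration 2: 3 < 83 holds -> i = 3 * 3 = 9.
Iteration 3: 9 < 83 holds -> i = 9 * 3 = 27.
Iteration 4: 27 < 83 holds -> i = 27 * 3 = 81.
Iteration 5: 81 < 83 holds -> i = 81 * 3 = 243.
Iteration 6: 243 < 83 fails; recursion stops.
SUM(i) = 1 + 3 + 9 + 27 + 81 + 243 = 364.

364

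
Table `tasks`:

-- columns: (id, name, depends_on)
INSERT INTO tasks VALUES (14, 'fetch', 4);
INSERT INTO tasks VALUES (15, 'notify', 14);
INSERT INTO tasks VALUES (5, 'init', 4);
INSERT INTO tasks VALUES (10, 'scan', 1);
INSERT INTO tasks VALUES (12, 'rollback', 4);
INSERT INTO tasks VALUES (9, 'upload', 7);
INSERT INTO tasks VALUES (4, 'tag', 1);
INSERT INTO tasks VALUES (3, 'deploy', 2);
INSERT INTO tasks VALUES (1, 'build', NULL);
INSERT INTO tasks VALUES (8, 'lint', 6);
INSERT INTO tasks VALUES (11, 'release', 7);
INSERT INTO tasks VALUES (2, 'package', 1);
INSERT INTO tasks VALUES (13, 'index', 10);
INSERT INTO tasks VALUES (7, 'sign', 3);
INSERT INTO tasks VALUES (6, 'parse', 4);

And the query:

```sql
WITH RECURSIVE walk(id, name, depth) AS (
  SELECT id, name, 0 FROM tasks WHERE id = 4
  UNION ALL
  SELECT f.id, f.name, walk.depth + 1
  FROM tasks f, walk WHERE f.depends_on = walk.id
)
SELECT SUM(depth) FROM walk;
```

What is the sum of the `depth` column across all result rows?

8

Base: id=4 (tag) at depth 0.
Iteration 1: rows with depends_on in {4} -> init (id 5, depth 1), parse (id 6, depth 1), rollback (id 12, depth 1), fetch (id 14, depth 1).
Iteration 2: rows with depends_on in {5,6,12,14} -> lint (id 8, depth 2), notify (id 15, depth 2).
Iteration 3: no rows with depends_on in {8,15}; recursion stops.
SUM(depth) = 0 + 1 + 1 + 1 + 1 + 2 + 2 = 8.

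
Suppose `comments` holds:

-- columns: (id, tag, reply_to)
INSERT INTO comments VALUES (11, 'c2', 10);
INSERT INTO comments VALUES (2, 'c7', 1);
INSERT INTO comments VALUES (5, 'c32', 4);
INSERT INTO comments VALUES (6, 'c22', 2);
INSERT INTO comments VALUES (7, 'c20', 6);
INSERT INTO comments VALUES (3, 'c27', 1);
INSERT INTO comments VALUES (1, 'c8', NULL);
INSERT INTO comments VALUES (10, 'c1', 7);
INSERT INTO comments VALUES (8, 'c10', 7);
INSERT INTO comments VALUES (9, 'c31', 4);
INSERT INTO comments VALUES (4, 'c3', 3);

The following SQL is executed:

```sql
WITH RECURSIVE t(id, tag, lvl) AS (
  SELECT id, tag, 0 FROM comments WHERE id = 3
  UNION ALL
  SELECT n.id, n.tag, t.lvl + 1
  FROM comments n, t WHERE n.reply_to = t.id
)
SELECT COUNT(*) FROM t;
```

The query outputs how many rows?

4

Base: id=3 (c27) at lvl 0.
Iteration 1: rows with reply_to in {3} -> c3 (id 4, lvl 1).
Iteration 2: rows with reply_to in {4} -> c32 (id 5, lvl 2), c31 (id 9, lvl 2).
Iteration 3: no rows with reply_to in {5,9}; recursion stops.
Total rows emitted: 4.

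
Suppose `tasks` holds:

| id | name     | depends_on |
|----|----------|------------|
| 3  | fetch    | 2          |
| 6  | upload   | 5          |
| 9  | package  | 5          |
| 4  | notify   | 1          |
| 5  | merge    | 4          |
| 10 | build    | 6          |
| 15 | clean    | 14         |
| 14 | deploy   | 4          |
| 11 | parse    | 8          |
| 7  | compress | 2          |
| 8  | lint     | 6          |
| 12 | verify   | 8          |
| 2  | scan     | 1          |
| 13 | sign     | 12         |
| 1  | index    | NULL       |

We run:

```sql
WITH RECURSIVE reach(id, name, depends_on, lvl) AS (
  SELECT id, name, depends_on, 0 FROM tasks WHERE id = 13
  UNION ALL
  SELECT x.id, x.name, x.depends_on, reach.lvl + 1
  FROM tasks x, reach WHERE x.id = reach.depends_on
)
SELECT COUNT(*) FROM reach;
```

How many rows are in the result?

7

Base: id=13 (sign), depends_on=12, lvl 0.
Iteration 1: join on id=12 -> verify (id 12, depends_on=8, lvl 1).
Iteration 2: join on id=8 -> lint (id 8, depends_on=6, lvl 2).
Iteration 3: join on id=6 -> upload (id 6, depends_on=5, lvl 3).
Iteration 4: join on id=5 -> merge (id 5, depends_on=4, lvl 4).
Iteration 5: join on id=4 -> notify (id 4, depends_on=1, lvl 5).
Iteration 6: join on id=1 -> index (id 1, depends_on=NULL, lvl 6).
Iteration 7: depends_on is NULL; no match; recursion stops.
Total rows emitted: 7.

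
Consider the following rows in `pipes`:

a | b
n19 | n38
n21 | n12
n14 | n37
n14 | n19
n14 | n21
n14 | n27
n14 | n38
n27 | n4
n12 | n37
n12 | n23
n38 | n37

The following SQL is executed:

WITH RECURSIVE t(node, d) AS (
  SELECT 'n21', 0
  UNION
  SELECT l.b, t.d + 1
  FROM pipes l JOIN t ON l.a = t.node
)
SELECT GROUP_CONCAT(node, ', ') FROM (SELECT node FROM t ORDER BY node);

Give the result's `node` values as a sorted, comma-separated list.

Base: (n21, d=0).
Iteration 1: edges from {n21} -> (n12, d=1).
Iteration 2: edges from {n12} -> (n23, d=2), (n37, d=2).
Iteration 3: no outgoing edges from {n23,n37}; recursion stops.

n12, n21, n23, n37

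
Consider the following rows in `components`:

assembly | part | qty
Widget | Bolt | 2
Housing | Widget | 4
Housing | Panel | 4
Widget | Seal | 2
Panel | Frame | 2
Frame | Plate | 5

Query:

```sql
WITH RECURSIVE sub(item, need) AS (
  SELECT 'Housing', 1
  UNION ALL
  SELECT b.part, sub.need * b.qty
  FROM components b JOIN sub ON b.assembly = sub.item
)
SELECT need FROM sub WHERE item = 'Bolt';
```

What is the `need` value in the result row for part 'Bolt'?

8

Base: (Housing, need=1).
Iteration 1: components of {Housing} -> Panel = 1*4 = 4, Widget = 1*4 = 4.
Iteration 2: components of {Panel,Widget} -> Bolt = 4*2 = 8, Frame = 4*2 = 8, Seal = 4*2 = 8.
Iteration 3: components of {Bolt,Frame,Seal} -> Plate = 8*5 = 40.
Iteration 4: no further components; recursion stops.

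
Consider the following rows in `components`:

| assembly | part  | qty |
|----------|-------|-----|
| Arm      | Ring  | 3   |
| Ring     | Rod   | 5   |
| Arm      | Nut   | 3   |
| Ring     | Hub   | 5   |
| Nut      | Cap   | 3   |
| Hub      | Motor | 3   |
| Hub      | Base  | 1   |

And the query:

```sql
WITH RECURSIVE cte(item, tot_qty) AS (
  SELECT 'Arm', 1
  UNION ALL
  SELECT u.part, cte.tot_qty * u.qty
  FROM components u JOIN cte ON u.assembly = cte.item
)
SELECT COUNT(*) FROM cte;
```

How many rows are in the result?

Base: (Arm, tot_qty=1).
Iteration 1: components of {Arm} -> Nut = 1*3 = 3, Ring = 1*3 = 3.
Iteration 2: components of {Nut,Ring} -> Cap = 3*3 = 9, Hub = 3*5 = 15, Rod = 3*5 = 15.
Iteration 3: components of {Cap,Hub,Rod} -> Base = 15*1 = 15, Motor = 15*3 = 45.
Iteration 4: no further components; recursion stops.
Total rows emitted: 8.

8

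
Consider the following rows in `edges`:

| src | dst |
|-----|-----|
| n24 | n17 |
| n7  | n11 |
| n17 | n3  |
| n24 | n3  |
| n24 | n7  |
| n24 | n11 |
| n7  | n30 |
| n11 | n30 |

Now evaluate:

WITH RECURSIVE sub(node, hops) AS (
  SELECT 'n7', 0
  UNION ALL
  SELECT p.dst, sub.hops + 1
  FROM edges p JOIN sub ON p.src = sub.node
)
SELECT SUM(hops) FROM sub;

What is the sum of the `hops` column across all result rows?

4

Base: (n7, hops=0).
Iteration 1: edges from {n7} -> (n11, hops=1), (n30, hops=1).
Iteration 2: edges from {n11,n30} -> (n30, hops=2).
Iteration 3: no outgoing edges from {n30}; recursion stops.
SUM(hops) = 0 + 1 + 1 + 2 = 4.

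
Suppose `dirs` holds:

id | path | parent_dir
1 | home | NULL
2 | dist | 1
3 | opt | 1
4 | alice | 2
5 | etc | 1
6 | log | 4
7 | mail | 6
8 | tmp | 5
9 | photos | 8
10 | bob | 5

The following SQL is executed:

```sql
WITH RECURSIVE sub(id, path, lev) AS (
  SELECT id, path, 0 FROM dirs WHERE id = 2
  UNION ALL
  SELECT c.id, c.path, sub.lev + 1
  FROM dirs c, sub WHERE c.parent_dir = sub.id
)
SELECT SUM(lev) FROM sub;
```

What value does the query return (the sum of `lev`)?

Base: id=2 (dist) at lev 0.
Iteration 1: rows with parent_dir in {2} -> alice (id 4, lev 1).
Iteration 2: rows with parent_dir in {4} -> log (id 6, lev 2).
Iteration 3: rows with parent_dir in {6} -> mail (id 7, lev 3).
Iteration 4: no rows with parent_dir in {7}; recursion stops.
SUM(lev) = 0 + 1 + 2 + 3 = 6.

6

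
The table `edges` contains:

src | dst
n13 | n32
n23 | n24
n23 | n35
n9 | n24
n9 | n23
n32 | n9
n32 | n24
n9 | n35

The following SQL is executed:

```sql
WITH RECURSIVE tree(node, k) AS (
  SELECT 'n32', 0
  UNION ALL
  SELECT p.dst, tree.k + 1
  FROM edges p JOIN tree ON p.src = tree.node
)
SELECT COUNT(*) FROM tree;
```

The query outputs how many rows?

Base: (n32, k=0).
Iteration 1: edges from {n32} -> (n24, k=1), (n9, k=1).
Iteration 2: edges from {n24,n9} -> (n23, k=2), (n24, k=2), (n35, k=2).
Iteration 3: edges from {n23,n24,n35} -> (n24, k=3), (n35, k=3).
Iteration 4: no outgoing edges from {n24,n35}; recursion stops.
Total rows emitted: 8.

8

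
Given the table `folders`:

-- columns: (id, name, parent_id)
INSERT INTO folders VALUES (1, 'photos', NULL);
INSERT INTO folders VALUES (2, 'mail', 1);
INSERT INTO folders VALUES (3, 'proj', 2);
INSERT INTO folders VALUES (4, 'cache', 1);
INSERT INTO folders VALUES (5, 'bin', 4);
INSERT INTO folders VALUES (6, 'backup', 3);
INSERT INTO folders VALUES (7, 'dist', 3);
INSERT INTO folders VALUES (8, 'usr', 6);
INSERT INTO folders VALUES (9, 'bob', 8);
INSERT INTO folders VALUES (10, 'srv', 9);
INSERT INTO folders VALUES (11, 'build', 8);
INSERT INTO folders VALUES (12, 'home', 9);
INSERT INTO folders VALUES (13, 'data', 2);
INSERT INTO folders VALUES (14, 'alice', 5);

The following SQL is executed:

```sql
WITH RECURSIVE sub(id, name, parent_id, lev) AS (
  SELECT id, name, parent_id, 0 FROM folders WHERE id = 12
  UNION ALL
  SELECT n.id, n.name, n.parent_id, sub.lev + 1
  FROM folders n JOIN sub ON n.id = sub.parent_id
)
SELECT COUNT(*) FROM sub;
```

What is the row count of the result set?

7

Base: id=12 (home), parent_id=9, lev 0.
Iteration 1: join on id=9 -> bob (id 9, parent_id=8, lev 1).
Iteration 2: join on id=8 -> usr (id 8, parent_id=6, lev 2).
Iteration 3: join on id=6 -> backup (id 6, parent_id=3, lev 3).
Iteration 4: join on id=3 -> proj (id 3, parent_id=2, lev 4).
Iteration 5: join on id=2 -> mail (id 2, parent_id=1, lev 5).
Iteration 6: join on id=1 -> photos (id 1, parent_id=NULL, lev 6).
Iteration 7: parent_id is NULL; no match; recursion stops.
Total rows emitted: 7.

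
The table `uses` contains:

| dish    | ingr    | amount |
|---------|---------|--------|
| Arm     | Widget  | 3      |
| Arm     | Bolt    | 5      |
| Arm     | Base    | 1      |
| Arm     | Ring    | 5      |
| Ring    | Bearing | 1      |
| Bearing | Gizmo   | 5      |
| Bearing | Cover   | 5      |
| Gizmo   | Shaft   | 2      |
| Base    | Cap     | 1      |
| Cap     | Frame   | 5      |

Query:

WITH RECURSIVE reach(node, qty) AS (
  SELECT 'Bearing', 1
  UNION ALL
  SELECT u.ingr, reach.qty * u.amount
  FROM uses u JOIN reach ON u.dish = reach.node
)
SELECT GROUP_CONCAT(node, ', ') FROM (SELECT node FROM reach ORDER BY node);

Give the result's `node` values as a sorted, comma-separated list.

Bearing, Cover, Gizmo, Shaft

Base: (Bearing, qty=1).
Iteration 1: components of {Bearing} -> Cover = 1*5 = 5, Gizmo = 1*5 = 5.
Iteration 2: components of {Cover,Gizmo} -> Shaft = 5*2 = 10.
Iteration 3: no further components; recursion stops.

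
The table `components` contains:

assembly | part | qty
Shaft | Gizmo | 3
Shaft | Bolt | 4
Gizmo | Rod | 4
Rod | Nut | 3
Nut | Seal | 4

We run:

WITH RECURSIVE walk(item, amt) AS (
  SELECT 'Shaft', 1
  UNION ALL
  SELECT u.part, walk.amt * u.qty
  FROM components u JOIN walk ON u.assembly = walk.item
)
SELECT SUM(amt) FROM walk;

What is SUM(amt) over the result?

200

Base: (Shaft, amt=1).
Iteration 1: components of {Shaft} -> Bolt = 1*4 = 4, Gizmo = 1*3 = 3.
Iteration 2: components of {Bolt,Gizmo} -> Rod = 3*4 = 12.
Iteration 3: components of {Rod} -> Nut = 12*3 = 36.
Iteration 4: components of {Nut} -> Seal = 36*4 = 144.
Iteration 5: no further components; recursion stops.
SUM(amt) = 1 + 3 + 4 + 12 + 36 + 144 = 200.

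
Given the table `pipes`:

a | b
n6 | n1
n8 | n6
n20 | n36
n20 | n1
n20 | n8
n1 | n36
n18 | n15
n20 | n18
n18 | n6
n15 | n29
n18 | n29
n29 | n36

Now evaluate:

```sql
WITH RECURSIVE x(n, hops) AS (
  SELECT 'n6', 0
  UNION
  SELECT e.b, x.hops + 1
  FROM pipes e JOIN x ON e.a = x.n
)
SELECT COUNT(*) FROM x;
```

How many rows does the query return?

Base: (n6, hops=0).
Iteration 1: edges from {n6} -> (n1, hops=1).
Iteration 2: edges from {n1} -> (n36, hops=2).
Iteration 3: no outgoing edges from {n36}; recursion stops.
Total rows emitted: 3.

3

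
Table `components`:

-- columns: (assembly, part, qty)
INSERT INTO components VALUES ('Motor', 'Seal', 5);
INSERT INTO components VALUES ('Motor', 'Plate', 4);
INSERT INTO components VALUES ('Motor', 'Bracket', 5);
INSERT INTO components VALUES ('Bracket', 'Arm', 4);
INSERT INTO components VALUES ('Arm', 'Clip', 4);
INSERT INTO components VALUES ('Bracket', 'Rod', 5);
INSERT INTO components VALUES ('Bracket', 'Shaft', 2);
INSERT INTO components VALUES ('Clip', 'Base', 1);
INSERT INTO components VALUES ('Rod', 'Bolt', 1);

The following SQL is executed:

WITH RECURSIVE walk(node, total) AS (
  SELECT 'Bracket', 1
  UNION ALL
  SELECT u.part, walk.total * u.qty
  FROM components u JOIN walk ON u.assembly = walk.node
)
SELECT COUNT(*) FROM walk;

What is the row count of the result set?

7

Base: (Bracket, total=1).
Iteration 1: components of {Bracket} -> Arm = 1*4 = 4, Rod = 1*5 = 5, Shaft = 1*2 = 2.
Iteration 2: components of {Arm,Rod,Shaft} -> Bolt = 5*1 = 5, Clip = 4*4 = 16.
Iteration 3: components of {Bolt,Clip} -> Base = 16*1 = 16.
Iteration 4: no further components; recursion stops.
Total rows emitted: 7.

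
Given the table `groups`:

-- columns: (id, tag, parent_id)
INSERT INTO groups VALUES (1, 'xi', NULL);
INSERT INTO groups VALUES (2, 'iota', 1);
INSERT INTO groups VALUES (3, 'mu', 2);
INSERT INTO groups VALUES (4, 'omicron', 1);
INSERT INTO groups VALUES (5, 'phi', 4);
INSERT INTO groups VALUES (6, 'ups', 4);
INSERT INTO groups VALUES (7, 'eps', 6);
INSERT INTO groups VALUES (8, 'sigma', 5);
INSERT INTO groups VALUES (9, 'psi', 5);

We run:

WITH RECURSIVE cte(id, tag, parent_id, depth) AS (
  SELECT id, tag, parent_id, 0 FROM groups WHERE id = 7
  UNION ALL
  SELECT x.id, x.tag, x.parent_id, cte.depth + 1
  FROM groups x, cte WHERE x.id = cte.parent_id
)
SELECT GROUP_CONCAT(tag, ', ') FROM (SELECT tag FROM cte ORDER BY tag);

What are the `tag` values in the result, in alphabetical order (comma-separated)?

eps, omicron, ups, xi

Base: id=7 (eps), parent_id=6, depth 0.
Iteration 1: join on id=6 -> ups (id 6, parent_id=4, depth 1).
Iteration 2: join on id=4 -> omicron (id 4, parent_id=1, depth 2).
Iteration 3: join on id=1 -> xi (id 1, parent_id=NULL, depth 3).
Iteration 4: parent_id is NULL; no match; recursion stops.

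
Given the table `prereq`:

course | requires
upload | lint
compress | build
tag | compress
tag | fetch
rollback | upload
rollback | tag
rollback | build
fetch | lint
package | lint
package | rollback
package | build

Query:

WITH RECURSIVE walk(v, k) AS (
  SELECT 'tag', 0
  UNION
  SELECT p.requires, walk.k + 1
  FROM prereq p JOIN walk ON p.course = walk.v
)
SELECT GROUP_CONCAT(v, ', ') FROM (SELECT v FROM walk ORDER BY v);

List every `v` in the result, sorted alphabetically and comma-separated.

build, compress, fetch, lint, tag

Base: (tag, k=0).
Iteration 1: edges from {tag} -> (compress, k=1), (fetch, k=1).
Iteration 2: edges from {compress,fetch} -> (build, k=2), (lint, k=2).
Iteration 3: no outgoing edges from {build,lint}; recursion stops.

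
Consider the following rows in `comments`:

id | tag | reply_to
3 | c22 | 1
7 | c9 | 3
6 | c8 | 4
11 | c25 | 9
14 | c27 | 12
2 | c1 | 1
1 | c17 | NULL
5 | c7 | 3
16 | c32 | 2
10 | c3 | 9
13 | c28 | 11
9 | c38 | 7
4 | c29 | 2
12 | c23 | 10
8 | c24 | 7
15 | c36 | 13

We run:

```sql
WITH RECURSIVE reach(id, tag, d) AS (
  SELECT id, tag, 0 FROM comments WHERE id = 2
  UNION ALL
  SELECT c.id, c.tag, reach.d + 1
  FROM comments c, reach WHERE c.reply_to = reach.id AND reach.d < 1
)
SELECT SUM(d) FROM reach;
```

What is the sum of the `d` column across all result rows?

Base: id=2 (c1) at d 0.
Iteration 1: rows with reply_to in {2} -> c29 (id 4, d 1), c32 (id 16, d 1).
Iteration 2: d < 1 fails for all current rows; recursion stops.
SUM(d) = 0 + 1 + 1 = 2.

2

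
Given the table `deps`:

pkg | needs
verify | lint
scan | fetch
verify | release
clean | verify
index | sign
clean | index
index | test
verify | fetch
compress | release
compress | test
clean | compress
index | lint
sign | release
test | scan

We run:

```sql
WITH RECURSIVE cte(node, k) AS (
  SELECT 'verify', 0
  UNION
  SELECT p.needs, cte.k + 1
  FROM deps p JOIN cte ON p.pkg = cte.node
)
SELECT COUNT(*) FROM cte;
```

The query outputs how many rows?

Base: (verify, k=0).
Iteration 1: edges from {verify} -> (fetch, k=1), (lint, k=1), (release, k=1).
Iteration 2: no outgoing edges from {fetch,lint,release}; recursion stops.
Total rows emitted: 4.

4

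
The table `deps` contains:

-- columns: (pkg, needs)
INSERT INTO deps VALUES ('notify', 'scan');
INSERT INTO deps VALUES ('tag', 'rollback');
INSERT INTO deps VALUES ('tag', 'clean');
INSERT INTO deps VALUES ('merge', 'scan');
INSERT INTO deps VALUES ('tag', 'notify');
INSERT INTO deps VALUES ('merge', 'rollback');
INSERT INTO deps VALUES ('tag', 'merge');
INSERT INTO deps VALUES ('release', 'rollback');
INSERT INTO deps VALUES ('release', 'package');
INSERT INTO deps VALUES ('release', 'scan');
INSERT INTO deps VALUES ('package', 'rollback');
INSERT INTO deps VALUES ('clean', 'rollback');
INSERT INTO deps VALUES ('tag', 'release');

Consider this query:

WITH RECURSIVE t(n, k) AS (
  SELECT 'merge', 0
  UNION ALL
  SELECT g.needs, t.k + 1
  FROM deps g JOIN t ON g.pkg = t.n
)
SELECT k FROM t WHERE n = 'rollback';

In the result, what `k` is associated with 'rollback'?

Base: (merge, k=0).
Iteration 1: edges from {merge} -> (rollback, k=1), (scan, k=1).
Iteration 2: no outgoing edges from {rollback,scan}; recursion stops.

1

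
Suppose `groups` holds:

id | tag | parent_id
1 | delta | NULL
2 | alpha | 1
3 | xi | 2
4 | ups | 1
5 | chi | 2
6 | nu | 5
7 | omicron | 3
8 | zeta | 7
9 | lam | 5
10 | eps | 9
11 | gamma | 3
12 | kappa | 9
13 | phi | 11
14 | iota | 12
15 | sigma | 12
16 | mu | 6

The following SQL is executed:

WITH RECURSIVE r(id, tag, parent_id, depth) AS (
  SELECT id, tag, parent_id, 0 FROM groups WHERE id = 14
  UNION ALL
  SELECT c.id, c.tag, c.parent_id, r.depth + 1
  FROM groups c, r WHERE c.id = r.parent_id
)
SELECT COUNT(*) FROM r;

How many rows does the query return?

6

Base: id=14 (iota), parent_id=12, depth 0.
Iteration 1: join on id=12 -> kappa (id 12, parent_id=9, depth 1).
Iteration 2: join on id=9 -> lam (id 9, parent_id=5, depth 2).
Iteration 3: join on id=5 -> chi (id 5, parent_id=2, depth 3).
Iteration 4: join on id=2 -> alpha (id 2, parent_id=1, depth 4).
Iteration 5: join on id=1 -> delta (id 1, parent_id=NULL, depth 5).
Iteration 6: parent_id is NULL; no match; recursion stops.
Total rows emitted: 6.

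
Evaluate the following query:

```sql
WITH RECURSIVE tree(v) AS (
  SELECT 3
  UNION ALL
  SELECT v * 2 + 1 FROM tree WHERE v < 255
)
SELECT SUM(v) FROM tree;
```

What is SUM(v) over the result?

Base: v=3.
Iteration 1: 3 < 255 holds -> v = 3 * 2 + 1 = 7.
Iteration 2: 7 < 255 holds -> v = 7 * 2 + 1 = 15.
Iteration 3: 15 < 255 holds -> v = 15 * 2 + 1 = 31.
Iteration 4: 31 < 255 holds -> v = 31 * 2 + 1 = 63.
Iteration 5: 63 < 255 holds -> v = 63 * 2 + 1 = 127.
Iteration 6: 127 < 255 holds -> v = 127 * 2 + 1 = 255.
Iteration 7: 255 < 255 fails; recursion stops.
SUM(v) = 3 + 7 + 15 + 31 + 63 + 127 + 255 = 501.

501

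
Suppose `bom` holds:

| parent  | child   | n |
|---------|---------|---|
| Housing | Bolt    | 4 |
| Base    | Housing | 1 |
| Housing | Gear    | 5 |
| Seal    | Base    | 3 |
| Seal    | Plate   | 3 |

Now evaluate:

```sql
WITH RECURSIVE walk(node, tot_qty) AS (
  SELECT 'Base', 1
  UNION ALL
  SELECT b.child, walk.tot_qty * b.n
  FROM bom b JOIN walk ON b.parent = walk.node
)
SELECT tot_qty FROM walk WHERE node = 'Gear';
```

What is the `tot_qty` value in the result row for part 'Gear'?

Base: (Base, tot_qty=1).
Iteration 1: components of {Base} -> Housing = 1*1 = 1.
Iteration 2: components of {Housing} -> Bolt = 1*4 = 4, Gear = 1*5 = 5.
Iteration 3: no further components; recursion stops.

5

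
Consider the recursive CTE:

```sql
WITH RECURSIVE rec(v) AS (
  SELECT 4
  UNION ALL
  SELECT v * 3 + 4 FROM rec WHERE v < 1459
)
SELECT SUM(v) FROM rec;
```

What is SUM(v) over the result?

6544

Base: v=4.
Iteration 1: 4 < 1459 holds -> v = 4 * 3 + 4 = 16.
Iteration 2: 16 < 1459 holds -> v = 16 * 3 + 4 = 52.
Iteration 3: 52 < 1459 holds -> v = 52 * 3 + 4 = 160.
Iteration 4: 160 < 1459 holds -> v = 160 * 3 + 4 = 484.
Iteration 5: 484 < 1459 holds -> v = 484 * 3 + 4 = 1456.
Iteration 6: 1456 < 1459 holds -> v = 1456 * 3 + 4 = 4372.
Iteration 7: 4372 < 1459 fails; recursion stops.
SUM(v) = 4 + 16 + 52 + 160 + 484 + 1456 + 4372 = 6544.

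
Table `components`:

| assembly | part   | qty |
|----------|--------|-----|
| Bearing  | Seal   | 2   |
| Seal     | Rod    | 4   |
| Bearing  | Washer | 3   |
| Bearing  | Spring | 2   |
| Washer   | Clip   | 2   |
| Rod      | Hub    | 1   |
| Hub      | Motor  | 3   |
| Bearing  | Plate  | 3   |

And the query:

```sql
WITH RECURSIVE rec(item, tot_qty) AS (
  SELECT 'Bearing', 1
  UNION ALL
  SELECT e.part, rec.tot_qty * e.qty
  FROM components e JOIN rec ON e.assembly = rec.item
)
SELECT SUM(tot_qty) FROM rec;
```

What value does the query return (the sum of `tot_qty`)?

57

Base: (Bearing, tot_qty=1).
Iteration 1: components of {Bearing} -> Plate = 1*3 = 3, Seal = 1*2 = 2, Spring = 1*2 = 2, Washer = 1*3 = 3.
Iteration 2: components of {Plate,Seal,Spring,Washer} -> Clip = 3*2 = 6, Rod = 2*4 = 8.
Iteration 3: components of {Clip,Rod} -> Hub = 8*1 = 8.
Iteration 4: components of {Hub} -> Motor = 8*3 = 24.
Iteration 5: no further components; recursion stops.
SUM(tot_qty) = 1 + 2 + 3 + 2 + 3 + 8 + 6 + 8 + 24 = 57.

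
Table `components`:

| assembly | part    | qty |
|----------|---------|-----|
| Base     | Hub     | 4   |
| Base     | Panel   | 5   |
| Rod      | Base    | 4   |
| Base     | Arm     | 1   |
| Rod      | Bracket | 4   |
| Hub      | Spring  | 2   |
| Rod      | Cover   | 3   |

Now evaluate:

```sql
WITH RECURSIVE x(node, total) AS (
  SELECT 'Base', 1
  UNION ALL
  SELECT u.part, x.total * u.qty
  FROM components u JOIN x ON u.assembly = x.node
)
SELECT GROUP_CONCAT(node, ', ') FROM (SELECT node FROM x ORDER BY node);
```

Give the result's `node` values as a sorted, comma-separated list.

Base: (Base, total=1).
Iteration 1: components of {Base} -> Arm = 1*1 = 1, Hub = 1*4 = 4, Panel = 1*5 = 5.
Iteration 2: components of {Arm,Hub,Panel} -> Spring = 4*2 = 8.
Iteration 3: no further components; recursion stops.

Arm, Base, Hub, Panel, Spring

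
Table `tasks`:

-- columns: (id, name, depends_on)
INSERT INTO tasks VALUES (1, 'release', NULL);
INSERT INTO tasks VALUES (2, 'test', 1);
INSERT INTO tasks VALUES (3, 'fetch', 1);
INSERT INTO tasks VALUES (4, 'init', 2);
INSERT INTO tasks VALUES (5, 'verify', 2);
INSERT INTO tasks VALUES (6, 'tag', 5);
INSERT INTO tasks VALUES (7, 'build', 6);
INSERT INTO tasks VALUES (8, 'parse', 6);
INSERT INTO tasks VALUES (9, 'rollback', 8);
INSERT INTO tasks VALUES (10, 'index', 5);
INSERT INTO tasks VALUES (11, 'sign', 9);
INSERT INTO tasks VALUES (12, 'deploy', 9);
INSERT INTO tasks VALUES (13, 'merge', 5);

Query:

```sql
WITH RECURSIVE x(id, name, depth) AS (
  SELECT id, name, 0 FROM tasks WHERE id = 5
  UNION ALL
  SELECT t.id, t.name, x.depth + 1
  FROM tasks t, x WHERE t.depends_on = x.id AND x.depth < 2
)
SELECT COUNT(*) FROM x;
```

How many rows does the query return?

6

Base: id=5 (verify) at depth 0.
Iteration 1: rows with depends_on in {5} -> tag (id 6, depth 1), index (id 10, depth 1), merge (id 13, depth 1).
Iteration 2: rows with depends_on in {6,10,13} -> build (id 7, depth 2), parse (id 8, depth 2).
Iteration 3: depth < 2 fails for all current rows; recursion stops.
Total rows emitted: 6.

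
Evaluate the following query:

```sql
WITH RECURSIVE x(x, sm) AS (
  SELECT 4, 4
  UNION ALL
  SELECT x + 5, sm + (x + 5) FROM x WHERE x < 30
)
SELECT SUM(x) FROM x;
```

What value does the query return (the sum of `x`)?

133

Base: x=4, sm=4.
Iteration 1: 4 < 30 holds -> x = 4 + 5 = 9, sm = 4 + 9 = 13.
Iteration 2: 9 < 30 holds -> x = 9 + 5 = 14, sm = 13 + 14 = 27.
Iteration 3: 14 < 30 holds -> x = 14 + 5 = 19, sm = 27 + 19 = 46.
Iteration 4: 19 < 30 holds -> x = 19 + 5 = 24, sm = 46 + 24 = 70.
Iteration 5: 24 < 30 holds -> x = 24 + 5 = 29, sm = 70 + 29 = 99.
Iteration 6: 29 < 30 holds -> x = 29 + 5 = 34, sm = 99 + 34 = 133.
Iteration 7: 34 < 30 fails; recursion stops.
SUM(x) = 4 + 9 + 14 + 19 + 24 + 29 + 34 = 133.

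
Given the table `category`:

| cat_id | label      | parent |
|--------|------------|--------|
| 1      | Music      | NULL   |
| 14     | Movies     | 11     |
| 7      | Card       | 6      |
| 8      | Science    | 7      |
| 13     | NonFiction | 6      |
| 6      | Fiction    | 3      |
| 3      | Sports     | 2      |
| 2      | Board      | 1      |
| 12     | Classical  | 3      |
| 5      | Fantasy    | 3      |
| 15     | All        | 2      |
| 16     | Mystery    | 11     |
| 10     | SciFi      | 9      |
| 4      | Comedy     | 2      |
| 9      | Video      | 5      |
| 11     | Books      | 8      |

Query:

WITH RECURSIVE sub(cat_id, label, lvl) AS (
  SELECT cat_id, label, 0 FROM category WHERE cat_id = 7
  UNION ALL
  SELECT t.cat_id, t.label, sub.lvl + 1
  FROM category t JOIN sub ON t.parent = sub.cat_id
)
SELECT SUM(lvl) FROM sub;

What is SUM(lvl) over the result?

9

Base: cat_id=7 (Card) at lvl 0.
Iteration 1: rows with parent in {7} -> Science (id 8, lvl 1).
Iteration 2: rows with parent in {8} -> Books (id 11, lvl 2).
Iteration 3: rows with parent in {11} -> Movies (id 14, lvl 3), Mystery (id 16, lvl 3).
Iteration 4: no rows with parent in {14,16}; recursion stops.
SUM(lvl) = 0 + 1 + 2 + 3 + 3 = 9.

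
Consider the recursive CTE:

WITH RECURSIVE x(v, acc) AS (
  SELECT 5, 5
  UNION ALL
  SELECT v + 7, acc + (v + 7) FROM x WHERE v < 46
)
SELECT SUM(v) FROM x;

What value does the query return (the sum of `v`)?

Base: v=5, acc=5.
Iteration 1: 5 < 46 holds -> v = 5 + 7 = 12, acc = 5 + 12 = 17.
Iteration 2: 12 < 46 holds -> v = 12 + 7 = 19, acc = 17 + 19 = 36.
Iteration 3: 19 < 46 holds -> v = 19 + 7 = 26, acc = 36 + 26 = 62.
Iteration 4: 26 < 46 holds -> v = 26 + 7 = 33, acc = 62 + 33 = 95.
Iteration 5: 33 < 46 holds -> v = 33 + 7 = 40, acc = 95 + 40 = 135.
Iteration 6: 40 < 46 holds -> v = 40 + 7 = 47, acc = 135 + 47 = 182.
Iteration 7: 47 < 46 fails; recursion stops.
SUM(v) = 5 + 12 + 19 + 26 + 33 + 40 + 47 = 182.

182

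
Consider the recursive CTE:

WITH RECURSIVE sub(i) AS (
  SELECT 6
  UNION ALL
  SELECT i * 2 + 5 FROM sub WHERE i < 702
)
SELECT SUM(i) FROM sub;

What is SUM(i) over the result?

2765

Base: i=6.
Iteration 1: 6 < 702 holds -> i = 6 * 2 + 5 = 17.
Iteration 2: 17 < 702 holds -> i = 17 * 2 + 5 = 39.
Iteration 3: 39 < 702 holds -> i = 39 * 2 + 5 = 83.
Iteration 4: 83 < 702 holds -> i = 83 * 2 + 5 = 171.
Iteration 5: 171 < 702 holds -> i = 171 * 2 + 5 = 347.
Iteration 6: 347 < 702 holds -> i = 347 * 2 + 5 = 699.
Iteration 7: 699 < 702 holds -> i = 699 * 2 + 5 = 1403.
Iteration 8: 1403 < 702 fails; recursion stops.
SUM(i) = 6 + 17 + 39 + 83 + 171 + 347 + 699 + 1403 = 2765.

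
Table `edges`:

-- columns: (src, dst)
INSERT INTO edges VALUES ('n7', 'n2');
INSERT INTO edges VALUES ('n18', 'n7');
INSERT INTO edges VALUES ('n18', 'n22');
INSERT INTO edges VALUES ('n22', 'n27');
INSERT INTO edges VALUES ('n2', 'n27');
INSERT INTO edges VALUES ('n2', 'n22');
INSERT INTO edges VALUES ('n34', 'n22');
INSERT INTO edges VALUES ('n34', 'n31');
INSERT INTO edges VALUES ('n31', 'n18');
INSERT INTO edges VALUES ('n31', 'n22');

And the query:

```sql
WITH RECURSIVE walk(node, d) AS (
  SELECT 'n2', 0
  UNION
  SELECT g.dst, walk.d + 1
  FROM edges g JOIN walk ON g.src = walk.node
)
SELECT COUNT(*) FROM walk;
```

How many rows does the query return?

Base: (n2, d=0).
Iteration 1: edges from {n2} -> (n22, d=1), (n27, d=1).
Iteration 2: edges from {n22,n27} -> (n27, d=2).
Iteration 3: no outgoing edges from {n27}; recursion stops.
Total rows emitted: 4.

4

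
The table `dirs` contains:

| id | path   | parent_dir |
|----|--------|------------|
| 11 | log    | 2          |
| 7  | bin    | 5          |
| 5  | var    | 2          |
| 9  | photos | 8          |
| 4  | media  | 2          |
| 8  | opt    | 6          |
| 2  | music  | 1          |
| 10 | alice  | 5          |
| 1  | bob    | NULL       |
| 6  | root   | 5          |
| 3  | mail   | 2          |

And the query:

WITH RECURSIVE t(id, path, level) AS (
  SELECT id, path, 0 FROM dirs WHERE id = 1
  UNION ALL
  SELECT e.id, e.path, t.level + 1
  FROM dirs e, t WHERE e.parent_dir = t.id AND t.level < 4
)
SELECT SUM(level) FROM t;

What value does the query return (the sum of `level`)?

22

Base: id=1 (bob) at level 0.
Iteration 1: rows with parent_dir in {1} -> music (id 2, level 1).
Iteration 2: rows with parent_dir in {2} -> mail (id 3, level 2), media (id 4, level 2), var (id 5, level 2), log (id 11, level 2).
Iteration 3: rows with parent_dir in {3,4,5,11} -> root (id 6, level 3), bin (id 7, level 3), alice (id 10, level 3).
Iteration 4: rows with parent_dir in {6,7,10} -> opt (id 8, level 4).
Iteration 5: level < 4 fails for all current rows; recursion stops.
SUM(level) = 0 + 1 + 2 + 2 + 2 + 2 + 3 + 3 + 3 + 4 = 22.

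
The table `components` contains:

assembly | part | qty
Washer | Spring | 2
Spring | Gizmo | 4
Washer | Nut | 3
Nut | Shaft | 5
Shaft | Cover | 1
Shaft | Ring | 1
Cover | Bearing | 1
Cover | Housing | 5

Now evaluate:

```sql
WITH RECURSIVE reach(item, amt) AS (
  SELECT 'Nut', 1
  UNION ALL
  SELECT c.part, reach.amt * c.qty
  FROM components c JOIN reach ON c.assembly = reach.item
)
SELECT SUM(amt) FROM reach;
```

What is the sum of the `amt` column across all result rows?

46

Base: (Nut, amt=1).
Iteration 1: components of {Nut} -> Shaft = 1*5 = 5.
Iteration 2: components of {Shaft} -> Cover = 5*1 = 5, Ring = 5*1 = 5.
Iteration 3: components of {Cover,Ring} -> Bearing = 5*1 = 5, Housing = 5*5 = 25.
Iteration 4: no further components; recursion stops.
SUM(amt) = 1 + 5 + 5 + 5 + 5 + 25 = 46.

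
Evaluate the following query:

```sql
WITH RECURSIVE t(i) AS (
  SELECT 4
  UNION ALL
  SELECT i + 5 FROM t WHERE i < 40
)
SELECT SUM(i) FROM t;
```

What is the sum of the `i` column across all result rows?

216

Base: i=4.
Iteration 1: 4 < 40 holds -> i = 4 + 5 = 9.
Iteration 2: 9 < 40 holds -> i = 9 + 5 = 14.
Iteration 3: 14 < 40 holds -> i = 14 + 5 = 19.
Iteration 4: 19 < 40 holds -> i = 19 + 5 = 24.
Iteration 5: 24 < 40 holds -> i = 24 + 5 = 29.
Iteration 6: 29 < 40 holds -> i = 29 + 5 = 34.
Iteration 7: 34 < 40 holds -> i = 34 + 5 = 39.
Iteration 8: 39 < 40 holds -> i = 39 + 5 = 44.
Iteration 9: 44 < 40 fails; recursion stops.
SUM(i) = 4 + 9 + 14 + 19 + 24 + 29 + 34 + 39 + 44 = 216.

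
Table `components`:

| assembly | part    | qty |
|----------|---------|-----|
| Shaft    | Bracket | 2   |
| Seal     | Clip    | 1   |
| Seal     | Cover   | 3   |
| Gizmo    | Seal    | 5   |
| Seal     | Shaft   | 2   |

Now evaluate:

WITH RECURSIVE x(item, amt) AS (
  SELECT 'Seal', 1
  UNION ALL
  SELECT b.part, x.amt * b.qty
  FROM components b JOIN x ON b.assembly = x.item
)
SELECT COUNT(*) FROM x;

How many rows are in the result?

5

Base: (Seal, amt=1).
Iteration 1: components of {Seal} -> Clip = 1*1 = 1, Cover = 1*3 = 3, Shaft = 1*2 = 2.
Iteration 2: components of {Clip,Cover,Shaft} -> Bracket = 2*2 = 4.
Iteration 3: no further components; recursion stops.
Total rows emitted: 5.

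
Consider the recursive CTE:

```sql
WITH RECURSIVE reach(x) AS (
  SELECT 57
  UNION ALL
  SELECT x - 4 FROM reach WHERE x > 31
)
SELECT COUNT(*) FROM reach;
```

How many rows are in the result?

Base: x=57.
Iteration 1: 57 > 31 holds -> x = 57 - 4 = 53.
Iteration 2: 53 > 31 holds -> x = 53 - 4 = 49.
Iteration 3: 49 > 31 holds -> x = 49 - 4 = 45.
Iteration 4: 45 > 31 holds -> x = 45 - 4 = 41.
Iteration 5: 41 > 31 holds -> x = 41 - 4 = 37.
Iteration 6: 37 > 31 holds -> x = 37 - 4 = 33.
Iteration 7: 33 > 31 holds -> x = 33 - 4 = 29.
Iteration 8: 29 > 31 fails; recursion stops.
Total rows emitted: 8.

8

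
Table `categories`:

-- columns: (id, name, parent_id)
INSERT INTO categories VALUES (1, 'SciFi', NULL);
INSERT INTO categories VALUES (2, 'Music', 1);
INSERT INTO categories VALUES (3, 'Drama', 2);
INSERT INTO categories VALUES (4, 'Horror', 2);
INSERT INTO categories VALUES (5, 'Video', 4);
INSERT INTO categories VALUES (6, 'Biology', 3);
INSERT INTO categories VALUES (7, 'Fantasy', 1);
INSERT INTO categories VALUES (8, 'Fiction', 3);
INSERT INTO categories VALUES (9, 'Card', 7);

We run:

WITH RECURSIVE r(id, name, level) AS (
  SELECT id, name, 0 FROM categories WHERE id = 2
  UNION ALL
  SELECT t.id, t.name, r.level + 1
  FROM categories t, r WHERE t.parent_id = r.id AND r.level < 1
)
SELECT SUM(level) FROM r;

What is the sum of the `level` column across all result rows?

2

Base: id=2 (Music) at level 0.
Iteration 1: rows with parent_id in {2} -> Drama (id 3, level 1), Horror (id 4, level 1).
Iteration 2: level < 1 fails for all current rows; recursion stops.
SUM(level) = 0 + 1 + 1 = 2.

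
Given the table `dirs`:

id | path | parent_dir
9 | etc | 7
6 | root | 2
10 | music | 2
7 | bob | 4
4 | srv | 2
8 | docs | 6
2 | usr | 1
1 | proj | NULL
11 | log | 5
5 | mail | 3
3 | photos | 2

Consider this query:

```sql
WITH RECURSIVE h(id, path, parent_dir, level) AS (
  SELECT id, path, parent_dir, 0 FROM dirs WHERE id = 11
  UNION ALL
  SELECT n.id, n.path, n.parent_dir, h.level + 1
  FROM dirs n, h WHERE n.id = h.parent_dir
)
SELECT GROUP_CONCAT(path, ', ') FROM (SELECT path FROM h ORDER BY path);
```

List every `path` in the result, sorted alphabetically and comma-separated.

Base: id=11 (log), parent_dir=5, level 0.
Iteration 1: join on id=5 -> mail (id 5, parent_dir=3, level 1).
Iteration 2: join on id=3 -> photos (id 3, parent_dir=2, level 2).
Iteration 3: join on id=2 -> usr (id 2, parent_dir=1, level 3).
Iteration 4: join on id=1 -> proj (id 1, parent_dir=NULL, level 4).
Iteration 5: parent_dir is NULL; no match; recursion stops.

log, mail, photos, proj, usr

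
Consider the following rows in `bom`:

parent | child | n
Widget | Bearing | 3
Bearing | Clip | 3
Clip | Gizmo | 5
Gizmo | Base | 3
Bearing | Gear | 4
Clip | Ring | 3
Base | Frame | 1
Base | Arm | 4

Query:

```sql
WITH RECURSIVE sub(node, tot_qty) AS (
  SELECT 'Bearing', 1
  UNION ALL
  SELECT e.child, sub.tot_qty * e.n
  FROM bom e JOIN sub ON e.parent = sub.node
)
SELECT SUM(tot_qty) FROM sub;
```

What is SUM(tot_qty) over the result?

Base: (Bearing, tot_qty=1).
Iteration 1: components of {Bearing} -> Clip = 1*3 = 3, Gear = 1*4 = 4.
Iteration 2: components of {Clip,Gear} -> Gizmo = 3*5 = 15, Ring = 3*3 = 9.
Iteration 3: components of {Gizmo,Ring} -> Base = 15*3 = 45.
Iteration 4: components of {Base} -> Arm = 45*4 = 180, Frame = 45*1 = 45.
Iteration 5: no further components; recursion stops.
SUM(tot_qty) = 1 + 3 + 4 + 15 + 9 + 45 + 45 + 180 = 302.

302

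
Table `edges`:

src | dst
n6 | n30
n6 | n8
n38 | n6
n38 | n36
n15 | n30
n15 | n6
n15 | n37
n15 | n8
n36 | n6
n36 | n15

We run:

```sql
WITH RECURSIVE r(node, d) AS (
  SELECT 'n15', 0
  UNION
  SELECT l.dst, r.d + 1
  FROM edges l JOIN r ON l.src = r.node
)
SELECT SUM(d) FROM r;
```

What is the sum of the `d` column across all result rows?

Base: (n15, d=0).
Iteration 1: edges from {n15} -> (n30, d=1), (n37, d=1), (n6, d=1), (n8, d=1).
Iteration 2: edges from {n30,n37,n6,n8} -> (n30, d=2), (n8, d=2).
Iteration 3: no outgoing edges from {n30,n8}; recursion stops.
SUM(d) = 0 + 1 + 1 + 1 + 1 + 2 + 2 = 8.

8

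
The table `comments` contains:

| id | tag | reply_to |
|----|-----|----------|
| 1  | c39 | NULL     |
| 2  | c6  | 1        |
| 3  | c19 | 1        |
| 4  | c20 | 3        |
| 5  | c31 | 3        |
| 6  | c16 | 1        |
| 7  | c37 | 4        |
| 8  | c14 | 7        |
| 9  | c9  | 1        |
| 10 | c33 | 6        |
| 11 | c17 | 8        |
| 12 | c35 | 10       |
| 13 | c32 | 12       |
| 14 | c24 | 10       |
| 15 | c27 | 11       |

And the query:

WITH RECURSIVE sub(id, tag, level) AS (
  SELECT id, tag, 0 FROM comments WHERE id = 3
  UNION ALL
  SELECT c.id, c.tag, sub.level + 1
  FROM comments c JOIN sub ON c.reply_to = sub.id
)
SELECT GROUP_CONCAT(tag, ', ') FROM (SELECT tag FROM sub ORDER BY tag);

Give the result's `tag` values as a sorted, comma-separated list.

c14, c17, c19, c20, c27, c31, c37

Base: id=3 (c19) at level 0.
Iteration 1: rows with reply_to in {3} -> c20 (id 4, level 1), c31 (id 5, level 1).
Iteration 2: rows with reply_to in {4,5} -> c37 (id 7, level 2).
Iteration 3: rows with reply_to in {7} -> c14 (id 8, level 3).
Iteration 4: rows with reply_to in {8} -> c17 (id 11, level 4).
Iteration 5: rows with reply_to in {11} -> c27 (id 15, level 5).
Iteration 6: no rows with reply_to in {15}; recursion stops.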